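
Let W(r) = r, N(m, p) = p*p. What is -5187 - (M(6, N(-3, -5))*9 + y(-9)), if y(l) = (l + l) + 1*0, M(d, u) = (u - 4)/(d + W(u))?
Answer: -160428/31 ≈ -5175.1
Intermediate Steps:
N(m, p) = p**2
M(d, u) = (-4 + u)/(d + u) (M(d, u) = (u - 4)/(d + u) = (-4 + u)/(d + u))
y(l) = 2*l (y(l) = 2*l + 0 = 2*l)
-5187 - (M(6, N(-3, -5))*9 + y(-9)) = -5187 - (((-4 + (-5)**2)/(6 + (-5)**2))*9 + 2*(-9)) = -5187 - (((-4 + 25)/(6 + 25))*9 - 18) = -5187 - ((21/31)*9 - 18) = -5187 - (189/31 - 18) = -5187 - 1*(-369/31) = -5187 + 369/31 = -160428/31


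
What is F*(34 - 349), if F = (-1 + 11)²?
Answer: -31500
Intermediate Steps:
F = 100 (F = 10² = 100)
F*(34 - 349) = 100*(34 - 349) = 100*(-315) = -31500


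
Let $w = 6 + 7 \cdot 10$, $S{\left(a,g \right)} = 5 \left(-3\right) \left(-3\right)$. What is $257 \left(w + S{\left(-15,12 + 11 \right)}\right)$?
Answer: $31097$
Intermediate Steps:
$S{\left(a,g \right)} = 45$ ($S{\left(a,g \right)} = \left(-15\right) \left(-3\right) = 45$)
$w = 76$ ($w = 6 + 70 = 76$)
$257 \left(w + S{\left(-15,12 + 11 \right)}\right) = 257 \left(76 + 45\right) = 257 \cdot 121 = 31097$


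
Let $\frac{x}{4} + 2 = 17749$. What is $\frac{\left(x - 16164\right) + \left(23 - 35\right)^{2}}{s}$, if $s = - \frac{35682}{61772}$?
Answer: $- \frac{1697741648}{17841} \approx -95160.0$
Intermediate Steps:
$x = 70988$ ($x = -8 + 4 \cdot 17749 = -8 + 70996 = 70988$)
$s = - \frac{17841}{30886}$ ($s = \left(-35682\right) \frac{1}{61772} = - \frac{17841}{30886} \approx -0.57764$)
$\frac{\left(x - 16164\right) + \left(23 - 35\right)^{2}}{s} = \frac{\left(70988 - 16164\right) + \left(23 - 35\right)^{2}}{- \frac{17841}{30886}} = \left(\left(70988 - 16164\right) + \left(-12\right)^{2}\right) \left(- \frac{30886}{17841}\right) = \left(54824 + 144\right) \left(- \frac{30886}{17841}\right) = 54968 \left(- \frac{30886}{17841}\right) = - \frac{1697741648}{17841}$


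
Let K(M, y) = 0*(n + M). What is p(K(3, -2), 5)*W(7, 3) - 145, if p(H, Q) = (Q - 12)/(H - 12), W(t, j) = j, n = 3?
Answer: -573/4 ≈ -143.25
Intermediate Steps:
K(M, y) = 0 (K(M, y) = 0*(3 + M) = 0)
p(H, Q) = (-12 + Q)/(-12 + H)
p(K(3, -2), 5)*W(7, 3) - 145 = ((-12 + 5)/(-12 + 0))*3 - 145 = (-7/(-12))*3 - 145 = -1/12*(-7)*3 - 145 = (7/12)*3 - 145 = 7/4 - 145 = -573/4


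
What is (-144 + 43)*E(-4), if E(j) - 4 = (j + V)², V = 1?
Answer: -1313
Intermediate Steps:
E(j) = 4 + (1 + j)² (E(j) = 4 + (j + 1)² = 4 + (1 + j)²)
(-144 + 43)*E(-4) = (-144 + 43)*(4 + (1 - 4)²) = -101*(4 + (-3)²) = -101*(4 + 9) = -101*13 = -1313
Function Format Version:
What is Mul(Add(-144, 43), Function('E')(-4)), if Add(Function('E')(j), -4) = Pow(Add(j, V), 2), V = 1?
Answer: -1313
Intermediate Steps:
Function('E')(j) = Add(4, Pow(Add(1, j), 2)) (Function('E')(j) = Add(4, Pow(Add(j, 1), 2)) = Add(4, Pow(Add(1, j), 2)))
Mul(Add(-144, 43), Function('E')(-4)) = Mul(Add(-144, 43), Add(4, Pow(Add(1, -4), 2))) = Mul(-101, Add(4, Pow(-3, 2))) = Mul(-101, Add(4, 9)) = Mul(-101, 13) = -1313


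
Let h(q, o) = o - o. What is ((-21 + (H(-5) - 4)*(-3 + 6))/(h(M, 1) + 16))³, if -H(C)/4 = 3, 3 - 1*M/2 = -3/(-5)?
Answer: -328509/4096 ≈ -80.202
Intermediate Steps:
M = 24/5 (M = 6 - (-6)/(-5) = 6 - (-6)*(-1)/5 = 6 - 2*⅗ = 6 - 6/5 = 24/5 ≈ 4.8000)
H(C) = -12 (H(C) = -4*3 = -12)
h(q, o) = 0
((-21 + (H(-5) - 4)*(-3 + 6))/(h(M, 1) + 16))³ = ((-21 + (-12 - 4)*(-3 + 6))/(0 + 16))³ = ((-21 - 16*3)/16)³ = ((-21 - 48)*(1/16))³ = (-69*1/16)³ = (-69/16)³ = -328509/4096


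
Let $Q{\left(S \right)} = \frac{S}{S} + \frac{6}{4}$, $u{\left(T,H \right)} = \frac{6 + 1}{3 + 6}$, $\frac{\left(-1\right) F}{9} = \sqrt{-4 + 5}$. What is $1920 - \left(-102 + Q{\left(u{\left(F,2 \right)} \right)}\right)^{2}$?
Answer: $- \frac{31921}{4} \approx -7980.3$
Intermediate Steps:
$F = -9$ ($F = - 9 \sqrt{-4 + 5} = - 9 \sqrt{1} = \left(-9\right) 1 = -9$)
$u{\left(T,H \right)} = \frac{7}{9}$
$Q{\left(S \right)} = \frac{5}{2}$ ($Q{\left(S \right)} = 1 + 6 \cdot \frac{1}{4} = 1 + \frac{3}{2} = \frac{5}{2}$)
$1920 - \left(-102 + Q{\left(u{\left(F,2 \right)} \right)}\right)^{2} = 1920 - \left(-102 + \frac{5}{2}\right)^{2} = 1920 - \left(- \frac{199}{2}\right)^{2} = 1920 - \frac{39601}{4} = - \frac{31921}{4}$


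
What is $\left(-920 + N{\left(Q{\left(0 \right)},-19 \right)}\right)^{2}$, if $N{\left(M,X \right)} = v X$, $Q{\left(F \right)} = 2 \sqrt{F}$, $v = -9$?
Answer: $561001$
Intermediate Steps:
$N{\left(M,X \right)} = - 9 X$
$\left(-920 + N{\left(Q{\left(0 \right)},-19 \right)}\right)^{2} = \left(-920 - -171\right)^{2} = \left(-920 + 171\right)^{2} = \left(-749\right)^{2} = 561001$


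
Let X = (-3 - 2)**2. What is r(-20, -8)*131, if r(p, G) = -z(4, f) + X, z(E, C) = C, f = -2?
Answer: 3537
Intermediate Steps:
X = 25 (X = (-5)**2 = 25)
r(p, G) = 27 (r(p, G) = -1*(-2) + 25 = 2 + 25 = 27)
r(-20, -8)*131 = 27*131 = 3537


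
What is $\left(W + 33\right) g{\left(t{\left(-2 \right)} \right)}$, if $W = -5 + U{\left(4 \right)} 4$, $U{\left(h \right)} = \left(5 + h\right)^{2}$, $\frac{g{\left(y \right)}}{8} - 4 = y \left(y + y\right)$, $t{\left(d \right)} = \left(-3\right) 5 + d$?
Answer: $1638912$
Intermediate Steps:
$t{\left(d \right)} = -15 + d$
$g{\left(y \right)} = 32 + 16 y^{2}$ ($g{\left(y \right)} = 32 + 8 y \left(y + y\right) = 32 + 8 y 2 y = 32 + 8 \cdot 2 y^{2} = 32 + 16 y^{2}$)
$W = 319$ ($W = -5 + \left(5 + 4\right)^{2} \cdot 4 = -5 + 9^{2} \cdot 4 = -5 + 81 \cdot 4 = -5 + 324 = 319$)
$\left(W + 33\right) g{\left(t{\left(-2 \right)} \right)} = \left(319 + 33\right) \left(32 + 16 \left(-15 - 2\right)^{2}\right) = 352 \left(32 + 16 \left(-17\right)^{2}\right) = 352 \left(32 + 16 \cdot 289\right) = 352 \left(32 + 4624\right) = 352 \cdot 4656 = 1638912$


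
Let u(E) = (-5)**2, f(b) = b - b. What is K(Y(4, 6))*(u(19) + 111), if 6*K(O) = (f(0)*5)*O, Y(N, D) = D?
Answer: 0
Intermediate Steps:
f(b) = 0
u(E) = 25
K(O) = 0 (K(O) = ((0*5)*O)/6 = (0*O)/6 = (1/6)*0 = 0)
K(Y(4, 6))*(u(19) + 111) = 0*(25 + 111) = 0*136 = 0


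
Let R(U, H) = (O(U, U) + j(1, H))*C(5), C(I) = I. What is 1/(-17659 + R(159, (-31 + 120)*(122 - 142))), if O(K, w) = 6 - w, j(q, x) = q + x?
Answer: -1/27319 ≈ -3.6605e-5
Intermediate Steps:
R(U, H) = 35 - 5*U + 5*H (R(U, H) = ((6 - U) + (1 + H))*5 = (7 + H - U)*5 = 35 - 5*U + 5*H)
1/(-17659 + R(159, (-31 + 120)*(122 - 142))) = 1/(-17659 + (35 - 5*159 + 5*((-31 + 120)*(122 - 142)))) = 1/(-17659 + (35 - 795 + 5*(89*(-20)))) = 1/(-17659 + (35 - 795 + 5*(-1780))) = 1/(-17659 + (35 - 795 - 8900)) = 1/(-17659 - 9660) = 1/(-27319) = -1/27319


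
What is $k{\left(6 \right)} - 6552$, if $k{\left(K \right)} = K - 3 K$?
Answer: $-6564$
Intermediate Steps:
$k{\left(K \right)} = - 2 K$
$k{\left(6 \right)} - 6552 = \left(-2\right) 6 - 6552 = -12 - 6552 = -6564$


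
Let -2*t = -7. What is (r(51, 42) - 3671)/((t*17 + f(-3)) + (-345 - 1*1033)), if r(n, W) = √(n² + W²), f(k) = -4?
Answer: 7342/2645 - 6*√485/2645 ≈ 2.7258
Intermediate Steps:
t = 7/2 (t = -½*(-7) = 7/2 ≈ 3.5000)
r(n, W) = √(W² + n²)
(r(51, 42) - 3671)/((t*17 + f(-3)) + (-345 - 1*1033)) = (√(42² + 51²) - 3671)/(((7/2)*17 - 4) + (-345 - 1*1033)) = (√(1764 + 2601) - 3671)/((119/2 - 4) + (-345 - 1033)) = (√4365 - 3671)/(111/2 - 1378) = (3*√485 - 3671)/(-2645/2) = (-3671 + 3*√485)*(-2/2645) = 7342/2645 - 6*√485/2645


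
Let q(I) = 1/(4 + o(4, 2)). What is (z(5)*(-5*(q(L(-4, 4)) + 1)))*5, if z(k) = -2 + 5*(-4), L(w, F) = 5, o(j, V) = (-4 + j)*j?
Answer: 1375/2 ≈ 687.50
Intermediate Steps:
o(j, V) = j*(-4 + j)
q(I) = 1/4 (q(I) = 1/(4 + 4*(-4 + 4)) = 1/(4 + 4*0) = 1/(4 + 0) = 1/4)
z(k) = -22 (z(k) = -2 - 20 = -22)
(z(5)*(-5*(q(L(-4, 4)) + 1)))*5 = -(-110)*(1/4 + 1)*5 = -(-110)*5/4*5 = -22*(-25/4)*5 = (275/2)*5 = 1375/2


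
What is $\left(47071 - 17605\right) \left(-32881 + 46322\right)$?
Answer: $396052506$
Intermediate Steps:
$\left(47071 - 17605\right) \left(-32881 + 46322\right) = 29466 \cdot 13441 = 396052506$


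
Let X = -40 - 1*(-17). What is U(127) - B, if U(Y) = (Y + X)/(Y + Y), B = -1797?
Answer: 228271/127 ≈ 1797.4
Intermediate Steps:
X = -23 (X = -40 + 17 = -23)
U(Y) = (-23 + Y)/(2*Y) (U(Y) = (Y - 23)/(Y + Y) = (-23 + Y)/((2*Y)) = (-23 + Y)*(1/(2*Y)) = (-23 + Y)/(2*Y))
U(127) - B = (1/2)*(-23 + 127)/127 - 1*(-1797) = (1/2)*(1/127)*104 + 1797 = 52/127 + 1797 = 228271/127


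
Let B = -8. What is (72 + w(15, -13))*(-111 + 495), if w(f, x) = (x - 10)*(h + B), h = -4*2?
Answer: 168960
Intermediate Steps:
h = -8
w(f, x) = 160 - 16*x (w(f, x) = (x - 10)*(-8 - 8) = (-10 + x)*(-16) = 160 - 16*x)
(72 + w(15, -13))*(-111 + 495) = (72 + (160 - 16*(-13)))*(-111 + 495) = (72 + (160 + 208))*384 = (72 + 368)*384 = 440*384 = 168960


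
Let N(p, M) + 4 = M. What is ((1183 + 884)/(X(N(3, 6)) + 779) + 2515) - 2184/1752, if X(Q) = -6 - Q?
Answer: 47210825/18761 ≈ 2516.4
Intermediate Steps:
N(p, M) = -4 + M
((1183 + 884)/(X(N(3, 6)) + 779) + 2515) - 2184/1752 = ((1183 + 884)/((-6 - (-4 + 6)) + 779) + 2515) - 2184/1752 = (2067/((-6 - 1*2) + 779) + 2515) - 2184*1/1752 = (2067/((-6 - 2) + 779) + 2515) - 91/73 = (2067/(-8 + 779) + 2515) - 91/73 = (2067/771 + 2515) - 91/73 = (2067*(1/771) + 2515) - 91/73 = (689/257 + 2515) - 91/73 = 647044/257 - 91/73 = 47210825/18761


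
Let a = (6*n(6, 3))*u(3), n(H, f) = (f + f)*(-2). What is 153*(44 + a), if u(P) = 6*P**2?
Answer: -588132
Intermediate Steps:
n(H, f) = -4*f (n(H, f) = (2*f)*(-2) = -4*f)
a = -3888 (a = (6*(-4*3))*(6*3**2) = (6*(-12))*(6*9) = -72*54 = -3888)
153*(44 + a) = 153*(44 - 3888) = 153*(-3844) = -588132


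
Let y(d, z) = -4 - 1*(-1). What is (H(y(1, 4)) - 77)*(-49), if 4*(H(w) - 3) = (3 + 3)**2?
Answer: 3185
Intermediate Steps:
y(d, z) = -3 (y(d, z) = -4 + 1 = -3)
H(w) = 12 (H(w) = 3 + (3 + 3)**2/4 = 3 + (1/4)*6**2 = 3 + (1/4)*36 = 3 + 9 = 12)
(H(y(1, 4)) - 77)*(-49) = (12 - 77)*(-49) = -65*(-49) = 3185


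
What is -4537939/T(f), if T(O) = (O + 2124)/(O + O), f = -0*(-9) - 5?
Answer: 45379390/2119 ≈ 21415.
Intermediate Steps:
f = -5 (f = -5*0 - 5 = 0 - 5 = -5)
T(O) = (2124 + O)/(2*O) (T(O) = (2124 + O)/((2*O)) = (2124 + O)*(1/(2*O)) = (2124 + O)/(2*O))
-4537939/T(f) = -4537939*(-10/(2124 - 5)) = -4537939/((1/2)*(-1/5)*2119) = -4537939/(-2119/10) = -4537939*(-10/2119) = 45379390/2119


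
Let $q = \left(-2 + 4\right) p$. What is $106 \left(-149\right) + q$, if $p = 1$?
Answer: $-15792$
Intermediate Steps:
$q = 2$ ($q = \left(-2 + 4\right) 1 = 2 \cdot 1 = 2$)
$106 \left(-149\right) + q = 106 \left(-149\right) + 2 = -15794 + 2 = -15792$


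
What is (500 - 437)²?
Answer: 3969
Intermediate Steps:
(500 - 437)² = 63² = 3969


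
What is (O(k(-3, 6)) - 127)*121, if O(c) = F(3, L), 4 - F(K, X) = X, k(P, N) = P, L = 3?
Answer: -15246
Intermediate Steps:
F(K, X) = 4 - X
O(c) = 1 (O(c) = 4 - 1*3 = 4 - 3 = 1)
(O(k(-3, 6)) - 127)*121 = (1 - 127)*121 = -126*121 = -15246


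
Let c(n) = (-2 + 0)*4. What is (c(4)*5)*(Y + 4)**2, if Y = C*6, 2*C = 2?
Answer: -4000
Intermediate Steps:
C = 1 (C = (1/2)*2 = 1)
c(n) = -8 (c(n) = -2*4 = -8)
Y = 6 (Y = 1*6 = 6)
(c(4)*5)*(Y + 4)**2 = (-8*5)*(6 + 4)**2 = -40*10**2 = -40*100 = -4000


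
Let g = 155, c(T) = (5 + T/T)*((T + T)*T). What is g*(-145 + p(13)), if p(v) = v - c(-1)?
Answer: -22320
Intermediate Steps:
c(T) = 12*T² (c(T) = (5 + 1)*((2*T)*T) = 6*(2*T²) = 12*T²)
p(v) = -12 + v (p(v) = v - 12*(-1)² = v - 12 = -12 + v)
g*(-145 + p(13)) = 155*(-145 + (-12 + 13)) = 155*(-145 + 1) = 155*(-144) = -22320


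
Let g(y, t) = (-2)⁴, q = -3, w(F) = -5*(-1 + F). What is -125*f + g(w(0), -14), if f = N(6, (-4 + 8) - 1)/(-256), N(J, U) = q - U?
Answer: 1673/128 ≈ 13.070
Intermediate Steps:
w(F) = 5 - 5*F
N(J, U) = -3 - U
f = 3/128 (f = (-3 - ((-4 + 8) - 1))/(-256) = (-3 - (4 - 1))*(-1/256) = (-3 - 1*3)*(-1/256) = (-3 - 3)*(-1/256) = -6*(-1/256) = 3/128 ≈ 0.023438)
g(y, t) = 16
-125*f + g(w(0), -14) = -125*3/128 + 16 = -375/128 + 16 = 1673/128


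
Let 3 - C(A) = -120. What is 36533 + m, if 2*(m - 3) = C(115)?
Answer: 73195/2 ≈ 36598.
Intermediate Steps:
C(A) = 123 (C(A) = 3 - 1*(-120) = 3 + 120 = 123)
m = 129/2 (m = 3 + (½)*123 = 3 + 123/2 = 129/2 ≈ 64.500)
36533 + m = 36533 + 129/2 = 73195/2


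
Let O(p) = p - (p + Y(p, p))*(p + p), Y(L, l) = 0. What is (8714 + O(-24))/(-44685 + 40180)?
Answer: -7538/4505 ≈ -1.6733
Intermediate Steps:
O(p) = p - 2*p² (O(p) = p - (p + 0)*(p + p) = p - p*2*p = p - 2*p²)
(8714 + O(-24))/(-44685 + 40180) = (8714 - 24*(1 - 2*(-24)))/(-44685 + 40180) = (8714 - 24*(1 + 48))/(-4505) = (8714 - 24*49)*(-1/4505) = (8714 - 1176)*(-1/4505) = 7538*(-1/4505) = -7538/4505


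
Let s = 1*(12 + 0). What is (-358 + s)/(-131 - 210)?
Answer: 346/341 ≈ 1.0147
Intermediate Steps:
s = 12 (s = 1*12 = 12)
(-358 + s)/(-131 - 210) = (-358 + 12)/(-131 - 210) = -346/(-341) = -346*(-1/341) = 346/341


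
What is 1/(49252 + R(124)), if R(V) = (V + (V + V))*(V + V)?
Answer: 1/141508 ≈ 7.0667e-6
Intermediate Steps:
R(V) = 6*V² (R(V) = (V + 2*V)*(2*V) = (3*V)*(2*V) = 6*V²)
1/(49252 + R(124)) = 1/(49252 + 6*124²) = 1/(49252 + 6*15376) = 1/(49252 + 92256) = 1/141508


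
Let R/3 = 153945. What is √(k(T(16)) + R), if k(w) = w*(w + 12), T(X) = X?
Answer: √462283 ≈ 679.91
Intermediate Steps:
R = 461835 (R = 3*153945 = 461835)
k(w) = w*(12 + w)
√(k(T(16)) + R) = √(16*(12 + 16) + 461835) = √(16*28 + 461835) = √(448 + 461835) = √462283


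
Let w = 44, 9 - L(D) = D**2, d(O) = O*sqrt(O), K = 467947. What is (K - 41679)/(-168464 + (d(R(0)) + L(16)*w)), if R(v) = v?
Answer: -106567/44833 ≈ -2.3770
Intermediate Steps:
d(O) = O**(3/2)
L(D) = 9 - D**2
(K - 41679)/(-168464 + (d(R(0)) + L(16)*w)) = (467947 - 41679)/(-168464 + (0**(3/2) + (9 - 1*16**2)*44)) = 426268/(-168464 + (0 + (9 - 1*256)*44)) = 426268/(-168464 + (0 + (9 - 256)*44)) = 426268/(-168464 + (0 - 247*44)) = 426268/(-168464 + (0 - 10868)) = 426268/(-168464 - 10868) = 426268/(-179332) = 426268*(-1/179332) = -106567/44833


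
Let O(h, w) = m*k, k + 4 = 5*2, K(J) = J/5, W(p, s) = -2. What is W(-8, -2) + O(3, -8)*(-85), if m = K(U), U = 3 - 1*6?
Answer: 304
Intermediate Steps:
U = -3 (U = 3 - 6 = -3)
K(J) = J/5 (K(J) = J*(⅕) = J/5)
m = -⅗ (m = (⅕)*(-3) = -⅗ ≈ -0.60000)
k = 6 (k = -4 + 5*2 = -4 + 10 = 6)
O(h, w) = -18/5 (O(h, w) = -⅗*6 = -18/5)
W(-8, -2) + O(3, -8)*(-85) = -2 - 18/5*(-85) = -2 + 306 = 304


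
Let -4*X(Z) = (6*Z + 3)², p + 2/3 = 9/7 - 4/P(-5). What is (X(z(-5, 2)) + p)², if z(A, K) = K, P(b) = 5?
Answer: 561737401/176400 ≈ 3184.5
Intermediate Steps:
p = -19/105 (p = -⅔ + (9/7 - 4/5) = -⅔ + (9*(⅐) - 4*⅕) = -⅔ + (9/7 - ⅘) = -⅔ + 17/35 = -19/105 ≈ -0.18095)
X(Z) = -(3 + 6*Z)²/4 (X(Z) = -(6*Z + 3)²/4 = -(3 + 6*Z)²/4)
(X(z(-5, 2)) + p)² = (-9*(1 + 2*2)²/4 - 19/105)² = (-9*(1 + 4)²/4 - 19/105)² = (-9/4*5² - 19/105)² = (-9/4*25 - 19/105)² = (-225/4 - 19/105)² = (-23701/420)² = 561737401/176400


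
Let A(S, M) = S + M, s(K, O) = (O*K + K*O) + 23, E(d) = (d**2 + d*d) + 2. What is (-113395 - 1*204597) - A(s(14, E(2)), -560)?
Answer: -317735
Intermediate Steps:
E(d) = 2 + 2*d**2 (E(d) = (d**2 + d**2) + 2 = 2*d**2 + 2 = 2 + 2*d**2)
s(K, O) = 23 + 2*K*O (s(K, O) = (K*O + K*O) + 23 = 2*K*O + 23 = 23 + 2*K*O)
A(S, M) = M + S
(-113395 - 1*204597) - A(s(14, E(2)), -560) = (-113395 - 1*204597) - (-560 + (23 + 2*14*(2 + 2*2**2))) = (-113395 - 204597) - (-560 + (23 + 2*14*(2 + 2*4))) = -317992 - (-560 + (23 + 2*14*(2 + 8))) = -317992 - (-560 + (23 + 2*14*10)) = -317992 - (-560 + (23 + 280)) = -317992 - (-560 + 303) = -317992 - 1*(-257) = -317992 + 257 = -317735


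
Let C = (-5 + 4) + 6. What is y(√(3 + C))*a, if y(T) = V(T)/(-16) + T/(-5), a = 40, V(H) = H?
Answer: -21*√2 ≈ -29.698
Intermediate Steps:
C = 5 (C = -1 + 6 = 5)
y(T) = -21*T/80 (y(T) = T/(-16) + T/(-5) = T*(-1/16) + T*(-⅕) = -T/16 - T/5 = -21*T/80)
y(√(3 + C))*a = -21*√(3 + 5)/80*40 = -21*√2/40*40 = -21*√2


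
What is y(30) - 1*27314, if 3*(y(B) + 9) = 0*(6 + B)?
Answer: -27323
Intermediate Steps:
y(B) = -9 (y(B) = -9 + (0*(6 + B))/3 = -9 + (⅓)*0 = -9 + 0 = -9)
y(30) - 1*27314 = -9 - 1*27314 = -9 - 27314 = -27323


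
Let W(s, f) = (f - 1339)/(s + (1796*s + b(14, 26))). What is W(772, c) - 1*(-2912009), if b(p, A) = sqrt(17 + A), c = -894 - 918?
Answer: 5604326999577793633/1924556896613 + 3151*sqrt(43)/1924556896613 ≈ 2.9120e+6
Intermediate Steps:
c = -1812
W(s, f) = (-1339 + f)/(sqrt(43) + 1797*s) (W(s, f) = (f - 1339)/(s + (1796*s + sqrt(17 + 26))) = (-1339 + f)/(s + (1796*s + sqrt(43))) = (-1339 + f)/(s + (sqrt(43) + 1796*s)) = (-1339 + f)/(sqrt(43) + 1797*s))
W(772, c) - 1*(-2912009) = (-1339 - 1812)/(sqrt(43) + 1797*772) - 1*(-2912009) = -3151/(sqrt(43) + 1387284) + 2912009 = -3151/(1387284 + sqrt(43)) + 2912009 = 2912009 - 3151/(1387284 + sqrt(43))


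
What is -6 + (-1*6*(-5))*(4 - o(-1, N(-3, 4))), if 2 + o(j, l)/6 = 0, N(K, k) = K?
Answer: 474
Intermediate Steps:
o(j, l) = -12 (o(j, l) = -12 + 6*0 = -12 + 0 = -12)
-6 + (-1*6*(-5))*(4 - o(-1, N(-3, 4))) = -6 + (-1*6*(-5))*(4 - 1*(-12)) = -6 + (-6*(-5))*(4 + 12) = -6 + 30*16 = -6 + 480 = 474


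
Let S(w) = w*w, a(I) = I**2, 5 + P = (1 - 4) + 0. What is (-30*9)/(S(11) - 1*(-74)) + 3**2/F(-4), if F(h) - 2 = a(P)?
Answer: -357/286 ≈ -1.2483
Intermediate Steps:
P = -8 (P = -5 + ((1 - 4) + 0) = -5 + (-3 + 0) = -5 - 3 = -8)
F(h) = 66 (F(h) = 2 + (-8)**2 = 2 + 64 = 66)
S(w) = w**2
(-30*9)/(S(11) - 1*(-74)) + 3**2/F(-4) = (-30*9)/(11**2 - 1*(-74)) + 3**2/66 = -270/(121 + 74) + 9*(1/66) = -270/195 + 3/22 = -270*1/195 + 3/22 = -18/13 + 3/22 = -357/286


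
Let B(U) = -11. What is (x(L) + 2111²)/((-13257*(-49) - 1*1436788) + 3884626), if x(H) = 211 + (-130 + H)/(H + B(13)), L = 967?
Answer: 4260445429/2961144036 ≈ 1.4388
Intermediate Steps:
x(H) = 211 + (-130 + H)/(-11 + H) (x(H) = 211 + (-130 + H)/(H - 11) = 211 + (-130 + H)/(-11 + H))
(x(L) + 2111²)/((-13257*(-49) - 1*1436788) + 3884626) = ((-2451 + 212*967)/(-11 + 967) + 2111²)/((-13257*(-49) - 1*1436788) + 3884626) = ((-2451 + 205004)/956 + 4456321)/((649593 - 1436788) + 3884626) = ((1/956)*202553 + 4456321)/(-787195 + 3884626) = (202553/956 + 4456321)/3097431 = (4260445429/956)*(1/3097431) = 4260445429/2961144036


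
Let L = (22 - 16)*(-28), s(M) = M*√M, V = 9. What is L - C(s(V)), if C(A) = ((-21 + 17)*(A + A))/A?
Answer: -160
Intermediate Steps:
s(M) = M^(3/2)
L = -168 (L = 6*(-28) = -168)
C(A) = -8 (C(A) = (-8*A)/A = -8)
L - C(s(V)) = -168 - 1*(-8) = -168 + 8 = -160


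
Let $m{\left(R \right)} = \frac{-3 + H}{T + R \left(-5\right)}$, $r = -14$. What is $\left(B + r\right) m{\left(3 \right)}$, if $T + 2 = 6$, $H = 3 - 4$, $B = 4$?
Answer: $- \frac{40}{11} \approx -3.6364$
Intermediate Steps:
$H = -1$ ($H = 3 - 4 = -1$)
$T = 4$ ($T = -2 + 6 = 4$)
$m{\left(R \right)} = - \frac{4}{4 - 5 R}$ ($m{\left(R \right)} = \frac{-3 - 1}{4 + R \left(-5\right)} = - \frac{4}{4 - 5 R}$)
$\left(B + r\right) m{\left(3 \right)} = \left(4 - 14\right) \frac{4}{-4 + 5 \cdot 3} = - 10 \frac{4}{-4 + 15} = - 10 \cdot \frac{4}{11} = - 10 \cdot 4 \cdot \frac{1}{11} = \left(-10\right) \frac{4}{11} = - \frac{40}{11}$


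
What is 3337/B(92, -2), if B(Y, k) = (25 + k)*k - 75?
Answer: -3337/121 ≈ -27.579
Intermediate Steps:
B(Y, k) = -75 + k*(25 + k) (B(Y, k) = k*(25 + k) - 75 = -75 + k*(25 + k))
3337/B(92, -2) = 3337/(-75 + (-2)**2 + 25*(-2)) = 3337/(-75 + 4 - 50) = 3337/(-121) = 3337*(-1/121) = -3337/121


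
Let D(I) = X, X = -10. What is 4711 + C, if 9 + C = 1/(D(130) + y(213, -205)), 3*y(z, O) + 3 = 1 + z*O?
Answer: 205463291/43697 ≈ 4702.0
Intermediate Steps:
y(z, O) = -2/3 + O*z/3 (y(z, O) = -1 + (1 + z*O)/3 = -1 + (1 + O*z)/3 = -1 + (1/3 + O*z/3) = -2/3 + O*z/3)
D(I) = -10
C = -393276/43697 (C = -9 + 1/(-10 + (-2/3 + (1/3)*(-205)*213)) = -9 + 1/(-10 + (-2/3 - 14555)) = -9 + 1/(-10 - 43667/3) = -9 + 1/(-43697/3) = -9 - 3/43697 = -393276/43697 ≈ -9.0001)
4711 + C = 4711 - 393276/43697 = 205463291/43697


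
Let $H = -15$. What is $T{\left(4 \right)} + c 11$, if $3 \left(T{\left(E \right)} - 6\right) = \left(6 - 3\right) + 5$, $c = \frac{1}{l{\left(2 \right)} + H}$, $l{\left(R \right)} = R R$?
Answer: $\frac{23}{3} \approx 7.6667$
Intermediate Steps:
$l{\left(R \right)} = R^{2}$
$c = - \frac{1}{11}$ ($c = \frac{1}{2^{2} - 15} = \frac{1}{4 - 15} = \frac{1}{-11} = - \frac{1}{11} \approx -0.090909$)
$T{\left(E \right)} = \frac{26}{3}$ ($T{\left(E \right)} = 6 + \frac{\left(6 - 3\right) + 5}{3} = 6 + \frac{3 + 5}{3} = 6 + \frac{1}{3} \cdot 8 = 6 + \frac{8}{3} = \frac{26}{3}$)
$T{\left(4 \right)} + c 11 = \frac{26}{3} - 1 = \frac{23}{3}$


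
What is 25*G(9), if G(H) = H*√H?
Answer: 675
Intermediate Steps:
G(H) = H^(3/2)
25*G(9) = 25*9^(3/2) = 25*27 = 675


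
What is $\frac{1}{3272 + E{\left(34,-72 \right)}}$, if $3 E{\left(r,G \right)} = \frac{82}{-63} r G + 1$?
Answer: $\frac{7}{30341} \approx 0.00023071$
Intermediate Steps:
$E{\left(r,G \right)} = \frac{1}{3} - \frac{82 G r}{189}$ ($E{\left(r,G \right)} = \frac{\frac{82}{-63} r G + 1}{3} = \frac{82 \left(- \frac{1}{63}\right) r G + 1}{3} = \frac{- \frac{82 r}{63} G + 1}{3} = \frac{- \frac{82 G r}{63} + 1}{3} = \frac{1 - \frac{82 G r}{63}}{3} = \frac{1}{3} - \frac{82 G r}{189}$)
$\frac{1}{3272 + E{\left(34,-72 \right)}} = \frac{1}{3272 - \left(- \frac{1}{3} - \frac{22304}{21}\right)} = \frac{1}{3272 + \left(\frac{1}{3} + \frac{22304}{21}\right)} = \frac{1}{3272 + \frac{7437}{7}} = \frac{1}{\frac{30341}{7}} = \frac{7}{30341}$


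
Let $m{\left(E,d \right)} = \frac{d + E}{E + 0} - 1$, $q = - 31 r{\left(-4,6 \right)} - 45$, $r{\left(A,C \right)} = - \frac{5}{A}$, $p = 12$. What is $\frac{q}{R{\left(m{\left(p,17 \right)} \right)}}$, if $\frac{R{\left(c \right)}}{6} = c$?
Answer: $- \frac{335}{34} \approx -9.8529$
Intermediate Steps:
$q = - \frac{335}{4}$ ($q = - 31 \left(- \frac{5}{-4}\right) - 45 = - 31 \left(\left(-5\right) \left(- \frac{1}{4}\right)\right) - 45 = \left(-31\right) \frac{5}{4} - 45 = - \frac{155}{4} - 45 = - \frac{335}{4} \approx -83.75$)
$m{\left(E,d \right)} = -1 + \frac{E + d}{E}$ ($m{\left(E,d \right)} = \frac{E + d}{E} - 1 = -1 + \frac{E + d}{E}$)
$R{\left(c \right)} = 6 c$
$\frac{q}{R{\left(m{\left(p,17 \right)} \right)}} = - \frac{335}{4 \cdot 6 \cdot \frac{17}{12}} = - \frac{335}{4 \cdot \frac{17}{2}} = \left(- \frac{335}{4}\right) \frac{2}{17} = - \frac{335}{34}$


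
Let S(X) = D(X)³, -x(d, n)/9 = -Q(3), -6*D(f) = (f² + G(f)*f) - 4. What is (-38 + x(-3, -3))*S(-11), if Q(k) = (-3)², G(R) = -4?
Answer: -179451083/216 ≈ -8.3079e+5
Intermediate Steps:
D(f) = ⅔ - f²/6 + 2*f/3 (D(f) = -((f² - 4*f) - 4)/6 = -(-4 + f² - 4*f)/6 = ⅔ - f²/6 + 2*f/3)
Q(k) = 9
x(d, n) = 81 (x(d, n) = -(-9)*9 = -9*(-9) = 81)
S(X) = (⅔ - X²/6 + 2*X/3)³
(-38 + x(-3, -3))*S(-11) = (-38 + 81)*((4 - 1*(-11)² + 4*(-11))³/216) = 43*((4 - 1*121 - 44)³/216) = 43*((4 - 121 - 44)³/216) = 43*((1/216)*(-161)³) = 43*((1/216)*(-4173281)) = 43*(-4173281/216) = -179451083/216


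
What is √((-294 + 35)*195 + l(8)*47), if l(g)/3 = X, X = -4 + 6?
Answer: I*√50223 ≈ 224.1*I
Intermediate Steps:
X = 2
l(g) = 6 (l(g) = 3*2 = 6)
√((-294 + 35)*195 + l(8)*47) = √((-294 + 35)*195 + 6*47) = √(-259*195 + 282) = √(-50505 + 282) = √(-50223) = I*√50223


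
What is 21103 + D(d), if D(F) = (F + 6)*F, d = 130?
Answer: 38783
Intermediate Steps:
D(F) = F*(6 + F) (D(F) = (6 + F)*F = F*(6 + F))
21103 + D(d) = 21103 + 130*(6 + 130) = 21103 + 130*136 = 21103 + 17680 = 38783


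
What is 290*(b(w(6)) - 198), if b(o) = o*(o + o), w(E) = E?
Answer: -36540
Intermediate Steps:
b(o) = 2*o² (b(o) = o*(2*o) = 2*o²)
290*(b(w(6)) - 198) = 290*(2*6² - 198) = 290*(2*36 - 198) = 290*(72 - 198) = 290*(-126) = -36540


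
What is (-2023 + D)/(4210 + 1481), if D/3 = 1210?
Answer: 1607/5691 ≈ 0.28238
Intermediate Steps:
D = 3630 (D = 3*1210 = 3630)
(-2023 + D)/(4210 + 1481) = (-2023 + 3630)/(4210 + 1481) = 1607/5691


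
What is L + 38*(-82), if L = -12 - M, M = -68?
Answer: -3060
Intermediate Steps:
L = 56 (L = -12 - 1*(-68) = -12 + 68 = 56)
L + 38*(-82) = 56 + 38*(-82) = 56 - 3116 = -3060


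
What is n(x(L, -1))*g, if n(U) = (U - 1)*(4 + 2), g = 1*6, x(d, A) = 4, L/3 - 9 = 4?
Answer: 108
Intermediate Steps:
L = 39 (L = 27 + 3*4 = 27 + 12 = 39)
g = 6
n(U) = -6 + 6*U (n(U) = (-1 + U)*6 = -6 + 6*U)
n(x(L, -1))*g = (-6 + 6*4)*6 = (-6 + 24)*6 = 18*6 = 108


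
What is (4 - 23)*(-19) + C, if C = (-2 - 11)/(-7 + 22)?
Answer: 5402/15 ≈ 360.13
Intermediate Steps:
C = -13/15 ≈ -0.86667
(4 - 23)*(-19) + C = (4 - 23)*(-19) - 13/15 = -19*(-19) - 13/15 = 361 - 13/15 = 5402/15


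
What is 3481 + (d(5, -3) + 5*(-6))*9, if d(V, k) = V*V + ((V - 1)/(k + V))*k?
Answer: 3382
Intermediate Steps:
d(V, k) = V² + k*(-1 + V)/(V + k) (d(V, k) = V² + ((-1 + V)/(V + k))*k = V² + k*(-1 + V)/(V + k))
3481 + (d(5, -3) + 5*(-6))*9 = 3481 + ((5³ - 1*(-3) + 5*(-3) - 3*5²)/(5 - 3) + 5*(-6))*9 = 3481 + ((125 + 3 - 15 - 3*25)/2 - 30)*9 = 3481 + ((125 + 3 - 15 - 75)/2 - 30)*9 = 3481 + ((½)*38 - 30)*9 = 3481 + (19 - 30)*9 = 3481 - 11*9 = 3481 - 99 = 3382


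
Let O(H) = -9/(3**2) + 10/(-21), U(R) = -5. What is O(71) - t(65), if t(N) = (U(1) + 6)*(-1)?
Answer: -10/21 ≈ -0.47619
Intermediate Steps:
t(N) = -1 (t(N) = (-5 + 6)*(-1) = 1*(-1) = -1)
O(H) = -31/21 (O(H) = -9/9 + 10*(-1/21) = -9*1/9 - 10/21 = -1 - 10/21 = -31/21)
O(71) - t(65) = -31/21 - 1*(-1) = -31/21 + 1 = -10/21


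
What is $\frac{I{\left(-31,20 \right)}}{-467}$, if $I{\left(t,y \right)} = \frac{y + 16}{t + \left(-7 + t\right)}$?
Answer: $\frac{12}{10741} \approx 0.0011172$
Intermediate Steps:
$I{\left(t,y \right)} = \frac{16 + y}{-7 + 2 t}$
$\frac{I{\left(-31,20 \right)}}{-467} = \frac{\frac{1}{-7 + 2 \left(-31\right)} \left(16 + 20\right)}{-467} = \frac{1}{-7 - 62} \cdot 36 \left(- \frac{1}{467}\right) = \frac{1}{-69} \cdot 36 \left(- \frac{1}{467}\right) = \left(- \frac{1}{69}\right) 36 \left(- \frac{1}{467}\right) = \left(- \frac{12}{23}\right) \left(- \frac{1}{467}\right) = \frac{12}{10741}$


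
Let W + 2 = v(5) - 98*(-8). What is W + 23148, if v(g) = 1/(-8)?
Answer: 191439/8 ≈ 23930.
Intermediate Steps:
v(g) = -⅛
W = 6255/8 (W = -2 + (-⅛ - 98*(-8)) = -2 + (-⅛ + 784) = -2 + 6271/8 = 6255/8 ≈ 781.88)
W + 23148 = 6255/8 + 23148 = 191439/8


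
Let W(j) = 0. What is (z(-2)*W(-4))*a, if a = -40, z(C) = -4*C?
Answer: 0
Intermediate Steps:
(z(-2)*W(-4))*a = (-4*(-2)*0)*(-40) = (8*0)*(-40) = 0*(-40) = 0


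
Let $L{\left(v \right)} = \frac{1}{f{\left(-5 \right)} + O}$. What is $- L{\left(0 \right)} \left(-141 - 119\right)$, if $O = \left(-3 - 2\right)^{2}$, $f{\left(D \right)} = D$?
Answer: $13$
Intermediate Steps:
$O = 25$ ($O = \left(-5\right)^{2} = 25$)
$L{\left(v \right)} = \frac{1}{20}$ ($L{\left(v \right)} = \frac{1}{-5 + 25} = \frac{1}{20}$)
$- L{\left(0 \right)} \left(-141 - 119\right) = - \frac{-141 - 119}{20} = - \frac{-260}{20} = \left(-1\right) \left(-13\right) = 13$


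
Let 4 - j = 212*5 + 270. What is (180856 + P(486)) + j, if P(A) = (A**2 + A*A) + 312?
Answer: 652234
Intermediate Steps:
j = -1326 (j = 4 - (212*5 + 270) = 4 - (1060 + 270) = 4 - 1*1330 = 4 - 1330 = -1326)
P(A) = 312 + 2*A**2 (P(A) = (A**2 + A**2) + 312 = 2*A**2 + 312 = 312 + 2*A**2)
(180856 + P(486)) + j = (180856 + (312 + 2*486**2)) - 1326 = (180856 + (312 + 2*236196)) - 1326 = (180856 + (312 + 472392)) - 1326 = (180856 + 472704) - 1326 = 653560 - 1326 = 652234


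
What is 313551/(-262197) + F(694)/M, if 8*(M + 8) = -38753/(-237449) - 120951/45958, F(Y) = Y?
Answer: -22103179530366559/260884316191109 ≈ -84.724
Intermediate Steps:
M = -725350276713/87301449136 (M = -8 + (-38753/(-237449) - 120951/45958)/8 = -8 + (-38753*(-1/237449) - 120951*1/45958)/8 = -8 + (38753/237449 - 120951/45958)/8 = -8 + (1/8)*(-26938683625/10912681142) = -8 - 26938683625/87301449136 = -725350276713/87301449136 ≈ -8.3086)
313551/(-262197) + F(694)/M = 313551/(-262197) + 694/(-725350276713/87301449136) = 313551*(-1/262197) + 694*(-87301449136/725350276713) = -3871/3237 - 60587205700384/725350276713 = -22103179530366559/260884316191109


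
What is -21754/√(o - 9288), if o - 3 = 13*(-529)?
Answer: 10877*I*√16162/8081 ≈ 171.12*I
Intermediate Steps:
o = -6874 (o = 3 + 13*(-529) = 3 - 6877 = -6874)
-21754/√(o - 9288) = -21754/√(-6874 - 9288) = -21754*(-I*√16162/16162) = -(-10877)*I*√16162/8081 = 10877*I*√16162/8081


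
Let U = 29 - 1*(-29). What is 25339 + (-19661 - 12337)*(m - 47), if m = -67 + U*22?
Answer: -37156337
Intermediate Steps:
U = 58 (U = 29 + 29 = 58)
m = 1209 (m = -67 + 58*22 = -67 + 1276 = 1209)
25339 + (-19661 - 12337)*(m - 47) = 25339 + (-19661 - 12337)*(1209 - 47) = 25339 - 31998*1162 = 25339 - 37181676 = -37156337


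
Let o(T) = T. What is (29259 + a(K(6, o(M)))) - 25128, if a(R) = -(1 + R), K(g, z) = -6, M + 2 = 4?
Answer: 4136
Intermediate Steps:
M = 2 (M = -2 + 4 = 2)
a(R) = -1 - R
(29259 + a(K(6, o(M)))) - 25128 = (29259 + (-1 - 1*(-6))) - 25128 = (29259 + (-1 + 6)) - 25128 = (29259 + 5) - 25128 = 29264 - 25128 = 4136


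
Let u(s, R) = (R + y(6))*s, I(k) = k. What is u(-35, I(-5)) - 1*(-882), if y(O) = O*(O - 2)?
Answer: 217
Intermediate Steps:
y(O) = O*(-2 + O)
u(s, R) = s*(24 + R) (u(s, R) = (R + 6*(-2 + 6))*s = (R + 6*4)*s = (R + 24)*s = (24 + R)*s = s*(24 + R))
u(-35, I(-5)) - 1*(-882) = -35*(24 - 5) - 1*(-882) = -35*19 + 882 = -665 + 882 = 217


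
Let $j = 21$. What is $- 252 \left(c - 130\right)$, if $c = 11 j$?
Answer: $-25452$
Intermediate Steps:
$c = 231$ ($c = 11 \cdot 21 = 231$)
$- 252 \left(c - 130\right) = - 252 \left(231 - 130\right) = \left(-252\right) 101 = -25452$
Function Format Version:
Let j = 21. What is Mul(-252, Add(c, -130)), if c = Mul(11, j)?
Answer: -25452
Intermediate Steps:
c = 231 (c = Mul(11, 21) = 231)
Mul(-252, Add(c, -130)) = Mul(-252, Add(231, -130)) = Mul(-252, 101) = -25452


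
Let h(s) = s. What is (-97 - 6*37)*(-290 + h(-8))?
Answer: 95062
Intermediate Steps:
(-97 - 6*37)*(-290 + h(-8)) = (-97 - 6*37)*(-290 - 8) = (-97 - 222)*(-298) = -319*(-298) = 95062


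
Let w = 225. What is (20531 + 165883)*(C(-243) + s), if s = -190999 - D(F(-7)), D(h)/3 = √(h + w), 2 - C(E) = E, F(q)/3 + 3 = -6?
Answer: -35559216156 - 1677726*√22 ≈ -3.5567e+10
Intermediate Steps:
F(q) = -27 (F(q) = -9 + 3*(-6) = -9 - 18 = -27)
C(E) = 2 - E
D(h) = 3*√(225 + h) (D(h) = 3*√(h + 225) = 3*√(225 + h))
s = -190999 - 9*√22 (s = -190999 - 3*√(225 - 27) = -190999 - 3*√198 = -190999 - 3*3*√22 = -190999 - 9*√22 ≈ -1.9104e+5)
(20531 + 165883)*(C(-243) + s) = (20531 + 165883)*((2 - 1*(-243)) + (-190999 - 9*√22)) = 186414*((2 + 243) + (-190999 - 9*√22)) = 186414*(245 + (-190999 - 9*√22)) = 186414*(-190754 - 9*√22) = -35559216156 - 1677726*√22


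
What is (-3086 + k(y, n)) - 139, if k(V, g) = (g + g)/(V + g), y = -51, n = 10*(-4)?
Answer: -293395/91 ≈ -3224.1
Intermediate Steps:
n = -40
k(V, g) = 2*g/(V + g) (k(V, g) = (2*g)/(V + g) = 2*g/(V + g))
(-3086 + k(y, n)) - 139 = (-3086 + 2*(-40)/(-51 - 40)) - 139 = (-3086 + 2*(-40)/(-91)) - 139 = (-3086 + 2*(-40)*(-1/91)) - 139 = (-3086 + 80/91) - 139 = -280746/91 - 139 = -293395/91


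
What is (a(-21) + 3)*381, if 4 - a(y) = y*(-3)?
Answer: -21336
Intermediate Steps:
a(y) = 4 + 3*y (a(y) = 4 - y*(-3) = 4 - (-3)*y = 4 + 3*y)
(a(-21) + 3)*381 = ((4 + 3*(-21)) + 3)*381 = ((4 - 63) + 3)*381 = (-59 + 3)*381 = -56*381 = -21336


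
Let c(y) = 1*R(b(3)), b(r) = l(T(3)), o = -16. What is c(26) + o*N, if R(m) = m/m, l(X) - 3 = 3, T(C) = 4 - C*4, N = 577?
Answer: -9231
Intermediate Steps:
T(C) = 4 - 4*C
l(X) = 6 (l(X) = 3 + 3 = 6)
b(r) = 6
R(m) = 1
c(y) = 1 (c(y) = 1*1 = 1)
c(26) + o*N = 1 - 16*577 = 1 - 9232 = -9231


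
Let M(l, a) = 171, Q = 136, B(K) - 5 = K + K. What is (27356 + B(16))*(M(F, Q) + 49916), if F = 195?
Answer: 1372033191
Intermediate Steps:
B(K) = 5 + 2*K (B(K) = 5 + (K + K) = 5 + 2*K)
(27356 + B(16))*(M(F, Q) + 49916) = (27356 + (5 + 2*16))*(171 + 49916) = (27356 + (5 + 32))*50087 = (27356 + 37)*50087 = 27393*50087 = 1372033191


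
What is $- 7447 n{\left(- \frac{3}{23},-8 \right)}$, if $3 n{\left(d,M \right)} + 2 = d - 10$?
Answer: $\frac{692571}{23} \approx 30112.0$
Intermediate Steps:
$n{\left(d,M \right)} = -4 + \frac{d}{3}$ ($n{\left(d,M \right)} = - \frac{2}{3} + \frac{d - 10}{3} = - \frac{2}{3} + \frac{-10 + d}{3} = - \frac{2}{3} + \left(- \frac{10}{3} + \frac{d}{3}\right) = -4 + \frac{d}{3}$)
$- 7447 n{\left(- \frac{3}{23},-8 \right)} = - 7447 \left(-4 + \frac{\left(-3\right) \frac{1}{23}}{3}\right) = - 7447 \left(-4 + \frac{1}{3} \left(- \frac{3}{23}\right)\right) = - 7447 \left(-4 - \frac{1}{23}\right) = \left(-7447\right) \left(- \frac{93}{23}\right) = \frac{692571}{23}$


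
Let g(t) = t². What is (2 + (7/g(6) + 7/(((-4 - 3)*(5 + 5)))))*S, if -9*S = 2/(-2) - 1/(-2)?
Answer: 377/3240 ≈ 0.11636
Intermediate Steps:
S = 1/18 (S = -(2/(-2) - 1/(-2))/9 = -(2*(-½) - 1*(-½))/9 = -(-1 + ½)/9 = -⅑*(-½) = 1/18 ≈ 0.055556)
(2 + (7/g(6) + 7/(((-4 - 3)*(5 + 5)))))*S = (2 + (7/(6²) + 7/(((-4 - 3)*(5 + 5)))))*(1/18) = (2 + (7/36 + 7/((-7*10))))*(1/18) = (2 + (7*(1/36) + 7/(-70)))*(1/18) = (2 + (7/36 + 7*(-1/70)))*(1/18) = (2 + (7/36 - ⅒))*(1/18) = (2 + 17/180)*(1/18) = (377/180)*(1/18) = 377/3240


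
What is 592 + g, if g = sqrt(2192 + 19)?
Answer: 592 + sqrt(2211) ≈ 639.02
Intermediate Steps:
g = sqrt(2211) ≈ 47.021
592 + g = 592 + sqrt(2211)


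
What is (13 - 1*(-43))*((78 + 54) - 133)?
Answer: -56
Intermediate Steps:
(13 - 1*(-43))*((78 + 54) - 133) = (13 + 43)*(132 - 133) = 56*(-1) = -56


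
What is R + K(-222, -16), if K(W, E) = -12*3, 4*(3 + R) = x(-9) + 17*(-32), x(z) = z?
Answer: -709/4 ≈ -177.25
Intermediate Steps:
R = -565/4 (R = -3 + (-9 + 17*(-32))/4 = -3 + (-9 - 544)/4 = -3 + (¼)*(-553) = -3 - 553/4 = -565/4 ≈ -141.25)
K(W, E) = -36
R + K(-222, -16) = -565/4 - 36 = -709/4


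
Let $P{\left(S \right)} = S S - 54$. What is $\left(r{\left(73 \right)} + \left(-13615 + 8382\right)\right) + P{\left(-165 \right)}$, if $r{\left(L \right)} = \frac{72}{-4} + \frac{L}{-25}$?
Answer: $\frac{547927}{25} \approx 21917.0$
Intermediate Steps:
$r{\left(L \right)} = -18 - \frac{L}{25}$ ($r{\left(L \right)} = 72 \left(- \frac{1}{4}\right) + L \left(- \frac{1}{25}\right) = -18 - \frac{L}{25}$)
$P{\left(S \right)} = -54 + S^{2}$ ($P{\left(S \right)} = S^{2} - 54 = -54 + S^{2}$)
$\left(r{\left(73 \right)} + \left(-13615 + 8382\right)\right) + P{\left(-165 \right)} = \left(\left(-18 - \frac{73}{25}\right) + \left(-13615 + 8382\right)\right) - \left(54 - \left(-165\right)^{2}\right) = \left(\left(-18 - \frac{73}{25}\right) - 5233\right) + \left(-54 + 27225\right) = \left(- \frac{523}{25} - 5233\right) + 27171 = - \frac{131348}{25} + 27171 = \frac{547927}{25}$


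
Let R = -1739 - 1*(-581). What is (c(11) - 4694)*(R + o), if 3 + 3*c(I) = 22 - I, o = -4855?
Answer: 84626962/3 ≈ 2.8209e+7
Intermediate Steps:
c(I) = 19/3 - I/3 (c(I) = -1 + (22 - I)/3 = -1 + (22/3 - I/3) = 19/3 - I/3)
R = -1158 (R = -1739 + 581 = -1158)
(c(11) - 4694)*(R + o) = ((19/3 - ⅓*11) - 4694)*(-1158 - 4855) = ((19/3 - 11/3) - 4694)*(-6013) = (8/3 - 4694)*(-6013) = -14074/3*(-6013) = 84626962/3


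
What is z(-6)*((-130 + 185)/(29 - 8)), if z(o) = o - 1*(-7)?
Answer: 55/21 ≈ 2.6190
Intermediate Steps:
z(o) = 7 + o (z(o) = o + 7 = 7 + o)
z(-6)*((-130 + 185)/(29 - 8)) = (7 - 6)*((-130 + 185)/(29 - 8)) = 1*(55/21) = 55/21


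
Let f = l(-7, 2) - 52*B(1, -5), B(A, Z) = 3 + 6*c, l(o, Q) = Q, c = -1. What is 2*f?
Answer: 316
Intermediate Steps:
B(A, Z) = -3 (B(A, Z) = 3 + 6*(-1) = 3 - 6 = -3)
f = 158 (f = 2 - 52*(-3) = 2 + 156 = 158)
2*f = 2*158 = 316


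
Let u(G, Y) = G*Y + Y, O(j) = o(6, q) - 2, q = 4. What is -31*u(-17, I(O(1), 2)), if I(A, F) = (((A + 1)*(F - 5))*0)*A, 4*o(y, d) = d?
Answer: 0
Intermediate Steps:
o(y, d) = d/4
O(j) = -1 (O(j) = (1/4)*4 - 2 = 1 - 2 = -1)
I(A, F) = 0 (I(A, F) = (((1 + A)*(-5 + F))*0)*A = 0*A = 0)
u(G, Y) = Y + G*Y
-31*u(-17, I(O(1), 2)) = -0*(1 - 17) = -0*(-16) = -31*0 = 0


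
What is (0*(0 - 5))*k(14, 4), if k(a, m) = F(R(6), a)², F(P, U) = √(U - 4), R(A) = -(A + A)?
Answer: 0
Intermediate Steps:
R(A) = -2*A
F(P, U) = √(-4 + U)
k(a, m) = -4 + a (k(a, m) = (√(-4 + a))² = -4 + a)
(0*(0 - 5))*k(14, 4) = (0*(0 - 5))*(-4 + 14) = (0*(-5))*10 = 0*10 = 0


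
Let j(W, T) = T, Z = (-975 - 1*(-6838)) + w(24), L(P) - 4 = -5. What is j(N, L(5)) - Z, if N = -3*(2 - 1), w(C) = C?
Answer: -5888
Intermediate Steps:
L(P) = -1 (L(P) = 4 - 5 = -1)
Z = 5887 (Z = (-975 - 1*(-6838)) + 24 = (-975 + 6838) + 24 = 5863 + 24 = 5887)
N = -3 (N = -3*1 = -3)
j(N, L(5)) - Z = -1 - 1*5887 = -1 - 5887 = -5888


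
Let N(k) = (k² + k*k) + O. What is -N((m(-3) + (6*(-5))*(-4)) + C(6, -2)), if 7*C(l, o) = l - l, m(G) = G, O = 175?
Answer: -27553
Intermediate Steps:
C(l, o) = 0 (C(l, o) = (l - l)/7 = (⅐)*0 = 0)
N(k) = 175 + 2*k² (N(k) = (k² + k*k) + 175 = (k² + k²) + 175 = 2*k² + 175 = 175 + 2*k²)
-N((m(-3) + (6*(-5))*(-4)) + C(6, -2)) = -(175 + 2*((-3 + (6*(-5))*(-4)) + 0)²) = -(175 + 2*((-3 - 30*(-4)) + 0)²) = -(175 + 2*((-3 + 120) + 0)²) = -(175 + 2*(117 + 0)²) = -(175 + 2*117²) = -(175 + 2*13689) = -(175 + 27378) = -1*27553 = -27553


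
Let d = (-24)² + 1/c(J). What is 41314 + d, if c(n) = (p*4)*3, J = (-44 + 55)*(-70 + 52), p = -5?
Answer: 2513399/60 ≈ 41890.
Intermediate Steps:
J = -198 (J = 11*(-18) = -198)
c(n) = -60 (c(n) = -5*4*3 = -20*3 = -60)
d = 34559/60 (d = (-24)² + 1/(-60) = 576 - 1/60 = 34559/60 ≈ 575.98)
41314 + d = 41314 + 34559/60 = 2513399/60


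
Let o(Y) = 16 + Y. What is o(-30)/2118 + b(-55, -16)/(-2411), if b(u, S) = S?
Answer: 67/2553249 ≈ 2.6241e-5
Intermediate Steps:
o(-30)/2118 + b(-55, -16)/(-2411) = (16 - 30)/2118 - 16/(-2411) = -14*1/2118 - 16*(-1/2411) = -7/1059 + 16/2411 = 67/2553249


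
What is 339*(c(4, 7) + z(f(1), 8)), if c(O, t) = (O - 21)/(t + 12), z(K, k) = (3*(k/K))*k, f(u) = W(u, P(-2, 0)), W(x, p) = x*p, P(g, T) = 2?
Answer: 612573/19 ≈ 32241.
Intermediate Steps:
W(x, p) = p*x
f(u) = 2*u
z(K, k) = 3*k²/K (z(K, k) = (3*k/K)*k = 3*k²/K)
c(O, t) = (-21 + O)/(12 + t)
339*(c(4, 7) + z(f(1), 8)) = 339*((-21 + 4)/(12 + 7) + 3*8²/(2*1)) = 339*(-17/19 + 3*64/2) = 339*((1/19)*(-17) + 3*(½)*64) = 339*(-17/19 + 96) = 339*(1807/19) = 612573/19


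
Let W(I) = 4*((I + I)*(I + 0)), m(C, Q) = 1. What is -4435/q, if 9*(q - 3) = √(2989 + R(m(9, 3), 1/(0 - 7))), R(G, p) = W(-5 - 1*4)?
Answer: 1077705/2908 - 39915*√3637/2908 ≈ -457.18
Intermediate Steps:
W(I) = 8*I² (W(I) = 4*((2*I)*I) = 4*(2*I²) = 8*I²)
R(G, p) = 648 (R(G, p) = 8*(-5 - 1*4)² = 8*(-5 - 4)² = 8*(-9)² = 8*81 = 648)
q = 3 + √3637/9 (q = 3 + √(2989 + 648)/9 = 3 + √3637/9 ≈ 9.7008)
-4435/q = -4435/(3 + √3637/9)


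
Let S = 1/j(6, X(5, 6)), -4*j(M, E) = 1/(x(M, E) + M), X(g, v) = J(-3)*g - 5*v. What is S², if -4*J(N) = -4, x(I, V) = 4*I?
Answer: 14400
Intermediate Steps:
J(N) = 1 (J(N) = -¼*(-4) = 1)
X(g, v) = g - 5*v (X(g, v) = 1*g - 5*v = g - 5*v)
j(M, E) = -1/(20*M) (j(M, E) = -1/(4*(4*M + M)) = -1/(5*M)/4 = -1/(20*M))
S = -120 (S = 1/(-1/20/6) = 1/(-1/20*⅙) = 1/(-1/120) = -120)
S² = (-120)² = 14400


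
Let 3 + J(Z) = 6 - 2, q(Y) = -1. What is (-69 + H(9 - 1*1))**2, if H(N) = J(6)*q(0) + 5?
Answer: 4225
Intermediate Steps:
J(Z) = 1 (J(Z) = -3 + (6 - 2) = -3 + 4 = 1)
H(N) = 4 (H(N) = 1*(-1) + 5 = -1 + 5 = 4)
(-69 + H(9 - 1*1))**2 = (-69 + 4)**2 = (-65)**2 = 4225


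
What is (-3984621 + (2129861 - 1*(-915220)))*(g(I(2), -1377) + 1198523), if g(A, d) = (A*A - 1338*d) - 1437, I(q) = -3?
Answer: -2855751560340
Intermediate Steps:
g(A, d) = -1437 + A² - 1338*d (g(A, d) = (A² - 1338*d) - 1437 = -1437 + A² - 1338*d)
(-3984621 + (2129861 - 1*(-915220)))*(g(I(2), -1377) + 1198523) = (-3984621 + (2129861 - 1*(-915220)))*((-1437 + (-3)² - 1338*(-1377)) + 1198523) = (-3984621 + (2129861 + 915220))*((-1437 + 9 + 1842426) + 1198523) = (-3984621 + 3045081)*(1840998 + 1198523) = -939540*3039521 = -2855751560340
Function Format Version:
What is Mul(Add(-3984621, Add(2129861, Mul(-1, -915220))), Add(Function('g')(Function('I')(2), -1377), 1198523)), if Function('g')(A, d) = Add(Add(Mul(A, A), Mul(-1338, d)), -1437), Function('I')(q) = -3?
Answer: -2855751560340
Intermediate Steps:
Function('g')(A, d) = Add(-1437, Pow(A, 2), Mul(-1338, d)) (Function('g')(A, d) = Add(Add(Pow(A, 2), Mul(-1338, d)), -1437) = Add(-1437, Pow(A, 2), Mul(-1338, d)))
Mul(Add(-3984621, Add(2129861, Mul(-1, -915220))), Add(Function('g')(Function('I')(2), -1377), 1198523)) = Mul(Add(-3984621, Add(2129861, Mul(-1, -915220))), Add(Add(-1437, Pow(-3, 2), Mul(-1338, -1377)), 1198523)) = Mul(Add(-3984621, Add(2129861, 915220)), Add(Add(-1437, 9, 1842426), 1198523)) = Mul(Add(-3984621, 3045081), Add(1840998, 1198523)) = Mul(-939540, 3039521) = -2855751560340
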